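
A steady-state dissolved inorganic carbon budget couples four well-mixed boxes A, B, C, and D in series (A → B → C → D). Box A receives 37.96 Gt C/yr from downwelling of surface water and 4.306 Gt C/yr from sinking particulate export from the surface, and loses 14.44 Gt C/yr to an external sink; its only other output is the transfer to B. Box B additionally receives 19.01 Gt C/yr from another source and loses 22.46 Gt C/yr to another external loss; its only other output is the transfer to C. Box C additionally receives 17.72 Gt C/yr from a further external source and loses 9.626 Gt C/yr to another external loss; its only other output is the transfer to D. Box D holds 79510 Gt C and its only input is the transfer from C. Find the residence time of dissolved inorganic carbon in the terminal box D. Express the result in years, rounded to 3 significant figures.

2450 yr

Box A: F(A→B) = (37.96 + 4.306) − 14.44 = 27.826 Gt C/yr.
Box B: F(B→C) = (27.826 + 19.01) − 22.46 = 24.376 Gt C/yr.
Box C: F(C→D) = (24.376 + 17.72) − 9.626 = 32.470 Gt C/yr.
Box D throughput = its input = 32.470 Gt C/yr; τ = 79510 / 32.470 = 2449 yr.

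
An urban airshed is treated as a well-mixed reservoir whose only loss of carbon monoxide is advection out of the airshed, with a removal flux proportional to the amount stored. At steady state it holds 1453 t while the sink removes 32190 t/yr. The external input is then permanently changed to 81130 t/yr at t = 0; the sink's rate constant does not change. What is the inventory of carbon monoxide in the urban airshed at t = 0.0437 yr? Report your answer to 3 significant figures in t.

2820 t

Residence time τ = M₀/F₀ = 0.04514 yr. The eventual steady state is M_∞ = M₀·(F₁/F₀) = 1453 × 81130/32190 = 3662.1 t.
The anomaly ΔM(t) = M(t) − M_∞ decays as ΔM₀·e^(−t/τ) with ΔM₀ = 1453 − 3662.1 = −2209 t.
At t = 0.0437 yr, e^(−t/τ) = e^(−0.9681) = 0.3798, so ΔM = −839.0 t and M = 3662.1 − 839.0 = 2823.1 t.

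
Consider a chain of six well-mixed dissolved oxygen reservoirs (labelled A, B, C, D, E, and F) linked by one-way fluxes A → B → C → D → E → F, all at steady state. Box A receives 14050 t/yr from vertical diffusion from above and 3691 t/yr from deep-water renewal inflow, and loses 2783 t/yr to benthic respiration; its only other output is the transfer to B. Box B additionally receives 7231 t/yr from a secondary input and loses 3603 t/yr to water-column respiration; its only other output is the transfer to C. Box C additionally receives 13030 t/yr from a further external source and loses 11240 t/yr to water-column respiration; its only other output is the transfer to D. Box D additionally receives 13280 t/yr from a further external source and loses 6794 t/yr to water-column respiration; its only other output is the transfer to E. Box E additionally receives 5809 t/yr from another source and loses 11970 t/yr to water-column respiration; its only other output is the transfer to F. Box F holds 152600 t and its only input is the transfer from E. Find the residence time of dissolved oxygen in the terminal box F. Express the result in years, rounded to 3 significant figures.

Box A: F(A→B) = (14050 + 3691) − 2783 = 14958 t/yr.
Box B: F(B→C) = (14958 + 7231) − 3603 = 18586 t/yr.
Box C: F(C→D) = (18586 + 13030) − 11240 = 20376 t/yr.
Box D: F(D→E) = (20376 + 13280) − 6794 = 26862 t/yr.
Box E: F(E→F) = (26862 + 5809) − 11970 = 20701 t/yr.
Box F throughput = its input = 20701 t/yr; τ = 152600 / 20701 = 7.372 yr.

7.37 yr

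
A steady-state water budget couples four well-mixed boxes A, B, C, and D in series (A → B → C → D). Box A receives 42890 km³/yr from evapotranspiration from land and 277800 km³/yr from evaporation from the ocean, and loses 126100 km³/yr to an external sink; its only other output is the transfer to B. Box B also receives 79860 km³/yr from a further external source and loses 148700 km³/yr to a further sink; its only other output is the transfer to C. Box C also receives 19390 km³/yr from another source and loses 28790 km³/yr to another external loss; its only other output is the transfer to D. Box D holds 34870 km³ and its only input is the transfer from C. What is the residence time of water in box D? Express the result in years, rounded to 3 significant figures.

Box A: F(A→B) = (42890 + 277800) − 126100 = 194590 km³/yr.
Box B: F(B→C) = (194590 + 79860) − 148700 = 125750 km³/yr.
Box C: F(C→D) = (125750 + 19390) − 28790 = 116350 km³/yr.
Box D throughput = its input = 116350 km³/yr; τ = 34870 / 116350 = 0.2997 yr.

0.300 yr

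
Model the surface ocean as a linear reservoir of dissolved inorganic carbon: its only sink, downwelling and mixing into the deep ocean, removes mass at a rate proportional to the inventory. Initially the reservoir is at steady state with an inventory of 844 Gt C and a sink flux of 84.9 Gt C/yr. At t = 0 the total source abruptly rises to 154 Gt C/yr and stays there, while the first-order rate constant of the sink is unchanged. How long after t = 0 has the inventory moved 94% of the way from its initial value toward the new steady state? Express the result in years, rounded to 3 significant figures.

28.0 yr

τ = M₀/F₀ = 844/84.9 = 9.941 yr.
The remaining gap fraction is e^(−t/τ); 94% covered ⇒ e^(−t/τ) = 0.0600.
t = −τ ln(0.0600) = 9.941 × 2.813 = 27.97 yr.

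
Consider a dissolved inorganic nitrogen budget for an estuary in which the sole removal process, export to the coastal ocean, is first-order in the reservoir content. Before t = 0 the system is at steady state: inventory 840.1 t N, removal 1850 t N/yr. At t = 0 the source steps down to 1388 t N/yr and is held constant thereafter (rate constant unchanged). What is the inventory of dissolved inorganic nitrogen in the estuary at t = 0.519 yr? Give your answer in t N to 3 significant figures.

697 t N

τ = M₀/F₀ = 840.1/1850 = 0.4541 yr; rate constant k = 1/τ.
New steady state M_∞ = F₁/k = F₁·τ = 1388 × 0.4541 = 630.30 t N.
M(t) = M_∞ + (M₀ − M_∞)·e^(−t/τ); t/τ = 0.519/0.4541 = 1.143, so e^(−t/τ) = 0.3189.
M(t) = 630.30 + 209.8 × 0.3189 = 697.21 t N.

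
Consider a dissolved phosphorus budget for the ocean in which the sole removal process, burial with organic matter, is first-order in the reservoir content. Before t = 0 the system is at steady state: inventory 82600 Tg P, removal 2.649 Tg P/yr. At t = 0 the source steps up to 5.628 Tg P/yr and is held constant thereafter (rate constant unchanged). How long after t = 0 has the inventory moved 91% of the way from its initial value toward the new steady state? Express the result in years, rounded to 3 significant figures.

75100 yr

τ = M₀/F₀ = 82600/2.649 = 31180 yr.
The remaining gap fraction is e^(−t/τ); 91% covered ⇒ e^(−t/τ) = 0.0900.
t = −τ ln(0.0900) = 31180 × 2.408 = 75080 yr.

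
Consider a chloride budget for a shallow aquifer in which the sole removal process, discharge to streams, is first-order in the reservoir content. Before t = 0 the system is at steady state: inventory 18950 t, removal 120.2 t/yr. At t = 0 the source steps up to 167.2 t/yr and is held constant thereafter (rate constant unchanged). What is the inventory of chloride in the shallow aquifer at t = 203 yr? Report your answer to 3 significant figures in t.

24300 t

τ = M₀/F₀ = 18950/120.2 = 157.7 yr; rate constant k = 1/τ.
New steady state M_∞ = F₁/k = F₁·τ = 167.2 × 157.7 = 26360 t.
M(t) = M_∞ + (M₀ − M_∞)·e^(−t/τ); t/τ = 203/157.7 = 1.288, so e^(−t/τ) = 0.2759.
M(t) = 26360 − 7410 × 0.2759 = 24315 t.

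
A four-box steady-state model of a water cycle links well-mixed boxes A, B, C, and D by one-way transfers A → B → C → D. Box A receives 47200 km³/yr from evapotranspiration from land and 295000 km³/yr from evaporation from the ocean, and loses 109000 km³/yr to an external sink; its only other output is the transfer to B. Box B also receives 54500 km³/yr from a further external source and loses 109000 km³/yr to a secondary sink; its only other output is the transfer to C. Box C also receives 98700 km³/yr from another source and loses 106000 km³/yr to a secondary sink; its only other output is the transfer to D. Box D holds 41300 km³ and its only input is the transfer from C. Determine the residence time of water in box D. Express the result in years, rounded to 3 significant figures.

0.241 yr

Box A: F(A→B) = (47200 + 295000) − 109000 = 233200 km³/yr.
Box B: F(B→C) = (233200 + 54500) − 109000 = 178700 km³/yr.
Box C: F(C→D) = (178700 + 98700) − 106000 = 171400 km³/yr.
Box D throughput = its input = 171400 km³/yr; τ = 41300 / 171400 = 0.2410 yr.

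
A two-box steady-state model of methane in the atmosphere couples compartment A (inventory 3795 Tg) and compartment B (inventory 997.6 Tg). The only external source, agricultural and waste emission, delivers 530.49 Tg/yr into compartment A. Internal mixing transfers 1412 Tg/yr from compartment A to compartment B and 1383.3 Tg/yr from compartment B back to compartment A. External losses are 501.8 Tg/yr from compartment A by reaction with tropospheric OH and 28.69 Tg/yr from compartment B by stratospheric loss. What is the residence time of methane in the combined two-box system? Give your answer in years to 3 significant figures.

9.03 yr

For the system as a whole, the A↔B exchange is internal and contributes nothing to the throughput; only the external sinks remove mass.
M_total = 3795 + 997.6 = 4792.6 Tg.
ΣF_external_out = 501.8 + 28.69 = 530.49 Tg/yr.
τ = M_total / ΣF_ext = 4792.6 / 530.49 = 9.034 yr.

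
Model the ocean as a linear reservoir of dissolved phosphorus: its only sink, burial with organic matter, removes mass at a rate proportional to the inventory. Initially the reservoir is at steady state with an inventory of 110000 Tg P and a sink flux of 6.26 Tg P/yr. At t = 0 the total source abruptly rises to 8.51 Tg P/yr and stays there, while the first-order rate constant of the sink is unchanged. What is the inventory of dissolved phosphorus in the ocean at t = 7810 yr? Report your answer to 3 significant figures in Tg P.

The sink rate constant is k = F₀/M₀ = 6.26/110000 = 5.691×10^-5 yr⁻¹.
Solving dM/dt = F₁ − kM with M(0) = M₀ gives M(t) = F₁/k + (M₀ − F₁/k)·e^(−kt).
F₁/k = 8.51/5.691×10^-5 = 149540 Tg P; kt = 5.691×10^-5 × 7810 = 0.4445, e^(−kt) = 0.6412.
M(7810) = 149540 + (110000 − 149540) × 0.6412 = 149540 − 25350 = 124190 Tg P.

124000 Tg P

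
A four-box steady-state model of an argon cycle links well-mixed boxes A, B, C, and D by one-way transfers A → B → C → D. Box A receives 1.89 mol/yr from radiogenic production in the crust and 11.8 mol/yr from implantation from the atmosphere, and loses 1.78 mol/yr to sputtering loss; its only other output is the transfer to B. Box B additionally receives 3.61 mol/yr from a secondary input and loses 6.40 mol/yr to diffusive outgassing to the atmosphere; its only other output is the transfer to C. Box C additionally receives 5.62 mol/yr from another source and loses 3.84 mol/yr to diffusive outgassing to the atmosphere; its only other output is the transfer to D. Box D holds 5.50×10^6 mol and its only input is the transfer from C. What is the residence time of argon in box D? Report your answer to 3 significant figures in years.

505000 yr

Box A: F(A→B) = (1.89 + 11.8) − 1.78 = 11.910 mol/yr.
Box B: F(B→C) = (11.910 + 3.61) − 6.40 = 9.1200 mol/yr.
Box C: F(C→D) = (9.1200 + 5.62) − 3.84 = 10.900 mol/yr.
Box D throughput = its input = 10.900 mol/yr; τ = 5.50×10^6 / 10.900 = 504600 yr.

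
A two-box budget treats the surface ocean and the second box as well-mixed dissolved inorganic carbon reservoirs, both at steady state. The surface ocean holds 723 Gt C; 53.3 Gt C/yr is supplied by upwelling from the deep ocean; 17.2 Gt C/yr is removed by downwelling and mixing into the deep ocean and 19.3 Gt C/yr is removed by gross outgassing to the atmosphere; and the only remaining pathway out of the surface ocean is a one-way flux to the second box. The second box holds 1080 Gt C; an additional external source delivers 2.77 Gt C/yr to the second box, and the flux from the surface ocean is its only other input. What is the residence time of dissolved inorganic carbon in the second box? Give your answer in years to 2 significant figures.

Balance the surface ocean: ΣF_in = 53.300 Gt C/yr.
Flux to the second box = ΣF_in − (17.2 + 19.3) = 16.800 Gt C/yr.
Total input to the second box = 16.800 + 2.77 = 19.570 Gt C/yr; at steady state this equals its total output.
τ = M / F = 1080 / 19.570 = 55.19 yr.

55 yr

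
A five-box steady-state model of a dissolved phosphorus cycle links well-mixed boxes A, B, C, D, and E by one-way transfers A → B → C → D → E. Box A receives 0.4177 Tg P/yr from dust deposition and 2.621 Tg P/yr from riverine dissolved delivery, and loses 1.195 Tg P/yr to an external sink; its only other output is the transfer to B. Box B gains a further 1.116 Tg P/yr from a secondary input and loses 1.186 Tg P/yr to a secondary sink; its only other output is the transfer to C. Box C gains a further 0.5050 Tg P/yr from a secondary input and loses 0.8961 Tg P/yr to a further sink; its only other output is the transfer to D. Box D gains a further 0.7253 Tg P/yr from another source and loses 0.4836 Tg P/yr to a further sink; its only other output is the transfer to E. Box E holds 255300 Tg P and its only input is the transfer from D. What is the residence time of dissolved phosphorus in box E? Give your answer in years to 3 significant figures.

157000 yr

Box A: F(A→B) = (0.4177 + 2.621) − 1.195 = 1.8437 Tg P/yr.
Box B: F(B→C) = (1.8437 + 1.116) − 1.186 = 1.7737 Tg P/yr.
Box C: F(C→D) = (1.7737 + 0.5050) − 0.8961 = 1.3826 Tg P/yr.
Box D: F(D→E) = (1.3826 + 0.7253) − 0.4836 = 1.6243 Tg P/yr.
Box E throughput = its input = 1.6243 Tg P/yr; τ = 255300 / 1.6243 = 157200 yr.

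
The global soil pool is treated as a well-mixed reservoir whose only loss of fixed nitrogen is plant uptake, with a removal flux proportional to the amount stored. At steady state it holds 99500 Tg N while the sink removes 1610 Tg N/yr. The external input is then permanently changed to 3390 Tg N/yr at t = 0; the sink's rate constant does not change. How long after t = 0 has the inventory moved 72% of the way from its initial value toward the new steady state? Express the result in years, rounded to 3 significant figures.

78.7 yr

τ = M₀/F₀ = 99500/1610 = 61.80 yr.
The remaining gap fraction is e^(−t/τ); 72% covered ⇒ e^(−t/τ) = 0.280.
t = −τ ln(0.280) = 61.80 × 1.273 = 78.67 yr.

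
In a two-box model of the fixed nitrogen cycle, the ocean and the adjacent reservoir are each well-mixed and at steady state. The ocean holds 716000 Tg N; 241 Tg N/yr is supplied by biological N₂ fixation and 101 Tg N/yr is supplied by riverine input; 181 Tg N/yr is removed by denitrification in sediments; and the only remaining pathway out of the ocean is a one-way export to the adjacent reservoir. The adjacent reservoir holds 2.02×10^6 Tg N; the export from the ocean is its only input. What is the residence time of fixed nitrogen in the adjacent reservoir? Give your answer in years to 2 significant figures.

13000 yr

Balance the ocean: ΣF_in = 241 + 101 = 342.00 Tg N/yr.
Export to the adjacent reservoir = ΣF_in − (181) = 161.00 Tg N/yr.
At steady state the output of the adjacent reservoir equals its input, 161.00 Tg N/yr.
τ = M / F = 2.02×10^6 / 161.00 = 12550 yr.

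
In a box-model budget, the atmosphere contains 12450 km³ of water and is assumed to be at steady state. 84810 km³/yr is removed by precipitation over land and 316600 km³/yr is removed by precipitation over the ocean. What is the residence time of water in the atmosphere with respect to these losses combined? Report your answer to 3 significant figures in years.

Total removal = 84810 + 316600 = 401410 km³/yr.
τ = M / ΣF_out = 12450 / 401410 = 0.03102 yr.

0.0310 yr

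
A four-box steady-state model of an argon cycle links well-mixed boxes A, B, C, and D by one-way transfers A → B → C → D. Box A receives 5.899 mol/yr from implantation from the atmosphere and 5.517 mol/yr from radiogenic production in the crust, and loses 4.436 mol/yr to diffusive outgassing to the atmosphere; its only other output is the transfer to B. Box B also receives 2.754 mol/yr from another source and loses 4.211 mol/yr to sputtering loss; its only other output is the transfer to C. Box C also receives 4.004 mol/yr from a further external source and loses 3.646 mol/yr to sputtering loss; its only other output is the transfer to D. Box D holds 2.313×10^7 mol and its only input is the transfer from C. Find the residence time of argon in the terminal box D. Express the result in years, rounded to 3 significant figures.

3.93×10^6 yr

Box A: F(A→B) = (5.899 + 5.517) − 4.436 = 6.9800 mol/yr.
Box B: F(B→C) = (6.9800 + 2.754) − 4.211 = 5.5230 mol/yr.
Box C: F(C→D) = (5.5230 + 4.004) − 3.646 = 5.8810 mol/yr.
Box D throughput = its input = 5.8810 mol/yr; τ = 2.313×10^7 / 5.8810 = 3.933×10^6 yr.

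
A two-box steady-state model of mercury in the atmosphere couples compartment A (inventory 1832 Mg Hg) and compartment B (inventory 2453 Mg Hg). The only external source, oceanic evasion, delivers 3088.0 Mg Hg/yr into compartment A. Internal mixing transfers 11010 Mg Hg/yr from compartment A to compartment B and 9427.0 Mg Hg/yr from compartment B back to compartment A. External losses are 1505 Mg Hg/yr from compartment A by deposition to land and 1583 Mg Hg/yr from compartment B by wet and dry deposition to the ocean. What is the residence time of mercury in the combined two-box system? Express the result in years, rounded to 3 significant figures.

For the system as a whole, the A↔B exchange is internal and contributes nothing to the throughput; only the external sinks remove mass.
M_total = 1832 + 2453 = 4285.0 Mg Hg.
ΣF_external_out = 1505 + 1583 = 3088.0 Mg Hg/yr.
τ = M_total / ΣF_ext = 4285.0 / 3088.0 = 1.388 yr.

1.39 yr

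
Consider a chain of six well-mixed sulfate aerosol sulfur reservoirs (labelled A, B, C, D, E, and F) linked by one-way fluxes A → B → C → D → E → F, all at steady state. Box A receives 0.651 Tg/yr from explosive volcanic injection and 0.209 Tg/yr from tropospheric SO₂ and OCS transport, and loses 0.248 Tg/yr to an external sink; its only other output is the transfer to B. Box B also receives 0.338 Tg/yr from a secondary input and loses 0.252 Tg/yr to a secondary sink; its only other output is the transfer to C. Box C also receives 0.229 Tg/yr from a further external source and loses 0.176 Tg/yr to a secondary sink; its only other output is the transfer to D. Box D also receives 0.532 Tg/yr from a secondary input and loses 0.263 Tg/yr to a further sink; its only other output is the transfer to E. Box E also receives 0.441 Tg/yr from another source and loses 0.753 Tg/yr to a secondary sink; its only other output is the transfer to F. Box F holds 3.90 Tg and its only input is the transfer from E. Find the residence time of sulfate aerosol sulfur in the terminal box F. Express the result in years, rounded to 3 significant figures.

Box A: F(A→B) = (0.651 + 0.209) − 0.248 = 0.61200 Tg/yr.
Box B: F(B→C) = (0.61200 + 0.338) − 0.252 = 0.69800 Tg/yr.
Box C: F(C→D) = (0.69800 + 0.229) − 0.176 = 0.75100 Tg/yr.
Box D: F(D→E) = (0.75100 + 0.532) − 0.263 = 1.0200 Tg/yr.
Box E: F(E→F) = (1.0200 + 0.441) − 0.753 = 0.70800 Tg/yr.
Box F throughput = its input = 0.70800 Tg/yr; τ = 3.90 / 0.70800 = 5.508 yr.

5.51 yr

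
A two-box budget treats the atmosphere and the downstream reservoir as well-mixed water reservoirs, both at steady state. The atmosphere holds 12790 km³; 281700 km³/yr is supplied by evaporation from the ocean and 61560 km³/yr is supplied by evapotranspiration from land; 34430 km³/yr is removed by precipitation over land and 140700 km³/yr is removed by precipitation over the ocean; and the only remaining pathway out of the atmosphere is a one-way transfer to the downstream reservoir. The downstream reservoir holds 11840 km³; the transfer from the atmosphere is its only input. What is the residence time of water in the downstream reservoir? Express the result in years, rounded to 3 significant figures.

0.0704 yr

Balance the atmosphere: ΣF_in = 281700 + 61560 = 343260 km³/yr.
Transfer to the downstream reservoir = ΣF_in − (34430 + 140700) = 168130 km³/yr.
At steady state the output of the downstream reservoir equals its input, 168130 km³/yr.
τ = M / F = 11840 / 168130 = 0.07042 yr.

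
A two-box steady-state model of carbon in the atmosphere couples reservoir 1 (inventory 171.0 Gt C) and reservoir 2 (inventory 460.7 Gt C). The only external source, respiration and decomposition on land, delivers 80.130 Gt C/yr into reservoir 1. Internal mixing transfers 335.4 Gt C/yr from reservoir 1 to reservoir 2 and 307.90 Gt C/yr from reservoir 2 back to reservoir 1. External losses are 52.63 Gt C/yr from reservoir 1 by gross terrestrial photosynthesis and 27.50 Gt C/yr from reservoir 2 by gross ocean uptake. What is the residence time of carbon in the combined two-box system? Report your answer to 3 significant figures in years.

Residence time in the combined system uses the total inventory and the total *external* removal — internal exchanges between the two boxes cancel.
M_total = 171.0 + 460.7 = 631.70 Gt C.
ΣF_external_out = 52.63 + 27.50 = 80.130 Gt C/yr.
τ = M_total / ΣF_ext = 631.70 / 80.130 = 7.883 yr.

7.88 yr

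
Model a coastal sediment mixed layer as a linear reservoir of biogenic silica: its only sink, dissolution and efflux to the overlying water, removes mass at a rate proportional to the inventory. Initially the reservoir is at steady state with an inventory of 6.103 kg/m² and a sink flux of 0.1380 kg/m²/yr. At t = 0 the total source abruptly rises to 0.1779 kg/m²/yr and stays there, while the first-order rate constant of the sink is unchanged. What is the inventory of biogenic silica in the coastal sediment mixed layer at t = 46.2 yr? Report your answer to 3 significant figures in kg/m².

7.25 kg/m²

Residence time τ = M₀/F₀ = 44.22 yr. The eventual steady state is M_∞ = M₀·(F₁/F₀) = 6.103 × 0.1779/0.1380 = 7.8676 kg/m².
The anomaly ΔM(t) = M(t) − M_∞ decays as ΔM₀·e^(−t/τ) with ΔM₀ = 6.103 − 7.8676 = −1.765 kg/m².
At t = 46.2 yr, e^(−t/τ) = e^(−1.045) = 0.3518, so ΔM = −0.6208 kg/m² and M = 7.8676 − 0.6208 = 7.2468 kg/m².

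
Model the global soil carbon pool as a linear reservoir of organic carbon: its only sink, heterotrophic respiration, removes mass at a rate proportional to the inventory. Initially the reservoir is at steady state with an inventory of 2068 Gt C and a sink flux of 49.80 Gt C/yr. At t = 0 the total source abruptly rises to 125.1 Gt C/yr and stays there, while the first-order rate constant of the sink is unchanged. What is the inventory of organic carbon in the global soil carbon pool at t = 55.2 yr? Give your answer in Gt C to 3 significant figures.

4370 Gt C

τ = M₀/F₀ = 2068/49.80 = 41.53 yr; rate constant k = 1/τ.
New steady state M_∞ = F₁/k = F₁·τ = 125.1 × 41.53 = 5194.9 Gt C.
M(t) = M_∞ + (M₀ − M_∞)·e^(−t/τ); t/τ = 55.2/41.53 = 1.329, so e^(−t/τ) = 0.2647.
M(t) = 5194.9 − 3127 × 0.2647 = 4367.3 Gt C.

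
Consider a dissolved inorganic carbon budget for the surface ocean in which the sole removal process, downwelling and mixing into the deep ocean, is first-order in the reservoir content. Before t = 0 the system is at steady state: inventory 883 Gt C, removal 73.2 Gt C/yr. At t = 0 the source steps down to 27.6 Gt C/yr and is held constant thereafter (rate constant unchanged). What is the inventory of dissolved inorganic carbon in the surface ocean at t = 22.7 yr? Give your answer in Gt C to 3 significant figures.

τ = M₀/F₀ = 883/73.2 = 12.06 yr; rate constant k = 1/τ.
New steady state M_∞ = F₁/k = F₁·τ = 27.6 × 12.06 = 332.93 Gt C.
M(t) = M_∞ + (M₀ − M_∞)·e^(−t/τ); t/τ = 22.7/12.06 = 1.882, so e^(−t/τ) = 0.1523.
M(t) = 332.93 + 550.1 × 0.1523 = 416.72 Gt C.

417 Gt C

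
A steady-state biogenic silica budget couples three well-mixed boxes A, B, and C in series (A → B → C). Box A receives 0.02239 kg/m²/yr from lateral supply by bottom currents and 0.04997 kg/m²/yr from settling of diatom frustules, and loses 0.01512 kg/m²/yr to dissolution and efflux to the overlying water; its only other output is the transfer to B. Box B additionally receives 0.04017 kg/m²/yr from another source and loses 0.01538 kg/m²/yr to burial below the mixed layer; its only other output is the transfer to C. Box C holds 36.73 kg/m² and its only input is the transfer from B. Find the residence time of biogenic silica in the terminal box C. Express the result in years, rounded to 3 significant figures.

Box A: F(A→B) = (0.02239 + 0.04997) − 0.01512 = 0.057240 kg/m²/yr.
Box B: F(B→C) = (0.057240 + 0.04017) − 0.01538 = 0.082030 kg/m²/yr.
Box C throughput = its input = 0.082030 kg/m²/yr; τ = 36.73 / 0.082030 = 447.8 yr.

448 yr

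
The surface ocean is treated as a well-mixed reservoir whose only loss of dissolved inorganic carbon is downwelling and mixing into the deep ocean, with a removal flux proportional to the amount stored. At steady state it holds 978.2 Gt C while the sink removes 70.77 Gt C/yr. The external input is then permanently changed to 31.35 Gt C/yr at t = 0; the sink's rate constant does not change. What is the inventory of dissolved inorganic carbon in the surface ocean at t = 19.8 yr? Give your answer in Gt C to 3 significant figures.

563 Gt C

τ = M₀/F₀ = 978.2/70.77 = 13.82 yr; rate constant k = 1/τ.
New steady state M_∞ = F₁/k = F₁·τ = 31.35 × 13.82 = 433.33 Gt C.
M(t) = M_∞ + (M₀ − M_∞)·e^(−t/τ); t/τ = 19.8/13.82 = 1.432, so e^(−t/τ) = 0.2387.
M(t) = 433.33 + 544.9 × 0.2387 = 563.40 Gt C.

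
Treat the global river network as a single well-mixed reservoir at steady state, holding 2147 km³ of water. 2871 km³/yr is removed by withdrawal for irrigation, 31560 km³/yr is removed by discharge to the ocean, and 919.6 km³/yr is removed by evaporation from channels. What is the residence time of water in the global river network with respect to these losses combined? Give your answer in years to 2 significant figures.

0.061 yr

Total removal = 2871 + 31560 + 919.6 = 35351 km³/yr.
τ = M / ΣF_out = 2147 / 35351 = 0.06073 yr.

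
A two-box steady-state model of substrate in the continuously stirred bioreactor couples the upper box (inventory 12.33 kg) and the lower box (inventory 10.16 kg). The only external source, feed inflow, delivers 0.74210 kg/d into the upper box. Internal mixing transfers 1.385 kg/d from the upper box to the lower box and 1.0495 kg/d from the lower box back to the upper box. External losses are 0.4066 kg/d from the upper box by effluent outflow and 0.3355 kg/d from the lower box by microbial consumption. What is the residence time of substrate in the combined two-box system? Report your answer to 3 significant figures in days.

30.3 d

For the system as a whole, the A↔B exchange is internal and contributes nothing to the throughput; only the external sinks remove mass.
M_total = 12.33 + 10.16 = 22.490 kg.
ΣF_external_out = 0.4066 + 0.3355 = 0.74210 kg/d.
τ = M_total / ΣF_ext = 22.490 / 0.74210 = 30.31 d.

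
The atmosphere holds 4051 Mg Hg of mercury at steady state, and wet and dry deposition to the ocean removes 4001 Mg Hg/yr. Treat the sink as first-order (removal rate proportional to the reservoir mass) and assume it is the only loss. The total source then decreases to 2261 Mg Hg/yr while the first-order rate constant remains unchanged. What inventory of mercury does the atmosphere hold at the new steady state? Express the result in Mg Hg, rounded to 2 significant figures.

2300 Mg Hg

Rate constant k = F/M = 4001 / 4051 = 0.9877 yr⁻¹.
At the new steady state, source = k·M_new ⇒ M_new = 2261 / 0.9877 = 2289 Mg Hg.
(Equivalently M_new = M × F_new/F_old = 4051 × 2261/4001.)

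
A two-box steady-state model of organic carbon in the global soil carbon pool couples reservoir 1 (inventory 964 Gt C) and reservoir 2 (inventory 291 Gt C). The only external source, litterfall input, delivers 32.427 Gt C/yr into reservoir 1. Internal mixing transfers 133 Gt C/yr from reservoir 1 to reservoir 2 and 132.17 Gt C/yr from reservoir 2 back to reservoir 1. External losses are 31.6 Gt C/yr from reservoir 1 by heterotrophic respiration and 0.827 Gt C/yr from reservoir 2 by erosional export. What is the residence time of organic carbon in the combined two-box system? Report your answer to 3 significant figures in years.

Treat the two boxes together as one reservoir: the mixing fluxes between them are internal recycling, so τ = ΣM / Σ(external losses).
M_total = 964 + 291 = 1255.0 Gt C.
ΣF_external_out = 31.6 + 0.827 = 32.427 Gt C/yr.
τ = M_total / ΣF_ext = 1255.0 / 32.427 = 38.70 yr.

38.7 yr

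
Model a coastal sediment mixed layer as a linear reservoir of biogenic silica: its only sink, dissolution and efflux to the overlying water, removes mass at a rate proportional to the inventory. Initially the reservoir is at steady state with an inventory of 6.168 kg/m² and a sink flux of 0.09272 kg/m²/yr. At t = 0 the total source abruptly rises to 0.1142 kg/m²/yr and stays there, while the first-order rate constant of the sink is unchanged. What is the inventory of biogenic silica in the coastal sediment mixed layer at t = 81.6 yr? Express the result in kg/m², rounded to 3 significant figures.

7.18 kg/m²

The sink rate constant is k = F₀/M₀ = 0.09272/6.168 = 0.01503 yr⁻¹.
Solving dM/dt = F₁ − kM with M(0) = M₀ gives M(t) = F₁/k + (M₀ − F₁/k)·e^(−kt).
F₁/k = 0.1142/0.01503 = 7.5969 kg/m²; kt = 0.01503 × 81.6 = 1.227, e^(−kt) = 0.2933.
M(81.6) = 7.5969 + (6.168 − 7.5969) × 0.2933 = 7.5969 − 0.4191 = 7.1778 kg/m².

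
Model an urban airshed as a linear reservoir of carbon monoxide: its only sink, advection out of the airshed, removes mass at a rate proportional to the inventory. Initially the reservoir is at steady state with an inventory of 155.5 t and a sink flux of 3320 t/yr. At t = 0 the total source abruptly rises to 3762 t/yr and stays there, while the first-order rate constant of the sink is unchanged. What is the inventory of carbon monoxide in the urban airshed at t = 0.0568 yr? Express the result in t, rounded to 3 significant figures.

170 t

τ = M₀/F₀ = 155.5/3320 = 0.04684 yr; rate constant k = 1/τ.
New steady state M_∞ = F₁/k = F₁·τ = 3762 × 0.04684 = 176.20 t.
M(t) = M_∞ + (M₀ − M_∞)·e^(−t/τ); t/τ = 0.0568/0.04684 = 1.213, so e^(−t/τ) = 0.2974.
M(t) = 176.20 − 20.70 × 0.2974 = 170.05 t.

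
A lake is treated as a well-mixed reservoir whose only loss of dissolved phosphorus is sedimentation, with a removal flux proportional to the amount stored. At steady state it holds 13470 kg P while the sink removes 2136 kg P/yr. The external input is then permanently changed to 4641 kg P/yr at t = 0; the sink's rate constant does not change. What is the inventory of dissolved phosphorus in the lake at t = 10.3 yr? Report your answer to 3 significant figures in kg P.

26200 kg P

The sink rate constant is k = F₀/M₀ = 2136/13470 = 0.1586 yr⁻¹.
Solving dM/dt = F₁ − kM with M(0) = M₀ gives M(t) = F₁/k + (M₀ − F₁/k)·e^(−kt).
F₁/k = 4641/0.1586 = 29267 kg P; kt = 0.1586 × 10.3 = 1.633, e^(−kt) = 0.1953.
M(10.3) = 29267 + (13470 − 29267) × 0.1953 = 29267 − 3085 = 26182 kg P.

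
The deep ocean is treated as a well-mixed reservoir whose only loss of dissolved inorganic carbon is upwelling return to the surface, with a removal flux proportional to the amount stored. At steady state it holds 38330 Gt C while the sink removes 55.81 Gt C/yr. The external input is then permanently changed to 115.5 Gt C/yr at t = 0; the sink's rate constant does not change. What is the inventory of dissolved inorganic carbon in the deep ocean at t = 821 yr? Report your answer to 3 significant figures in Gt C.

τ = M₀/F₀ = 38330/55.81 = 686.8 yr; rate constant k = 1/τ.
New steady state M_∞ = F₁/k = F₁·τ = 115.5 × 686.8 = 79325 Gt C.
M(t) = M_∞ + (M₀ − M_∞)·e^(−t/τ); t/τ = 821/686.8 = 1.195, so e^(−t/τ) = 0.3026.
M(t) = 79325 − 40990 × 0.3026 = 66921 Gt C.

66900 Gt C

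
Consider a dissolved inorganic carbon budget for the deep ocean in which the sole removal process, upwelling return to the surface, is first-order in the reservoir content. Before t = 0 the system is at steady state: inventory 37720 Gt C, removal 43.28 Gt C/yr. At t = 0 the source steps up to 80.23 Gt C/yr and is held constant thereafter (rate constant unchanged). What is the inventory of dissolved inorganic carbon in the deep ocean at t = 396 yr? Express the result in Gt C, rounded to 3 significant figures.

τ = M₀/F₀ = 37720/43.28 = 871.5 yr; rate constant k = 1/τ.
New steady state M_∞ = F₁/k = F₁·τ = 80.23 × 871.5 = 69923 Gt C.
M(t) = M_∞ + (M₀ − M_∞)·e^(−t/τ); t/τ = 396/871.5 = 0.4544, so e^(−t/τ) = 0.6348.
M(t) = 69923 − 32200 × 0.6348 = 49479 Gt C.

49500 Gt C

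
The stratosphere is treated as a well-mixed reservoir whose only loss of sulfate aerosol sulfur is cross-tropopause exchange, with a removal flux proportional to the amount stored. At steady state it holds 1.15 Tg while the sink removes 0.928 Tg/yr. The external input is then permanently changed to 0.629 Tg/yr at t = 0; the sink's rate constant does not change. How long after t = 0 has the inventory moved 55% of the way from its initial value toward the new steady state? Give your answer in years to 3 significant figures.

0.990 yr

τ = M₀/F₀ = 1.15/0.928 = 1.239 yr.
The remaining gap fraction is e^(−t/τ); 55% covered ⇒ e^(−t/τ) = 0.450.
t = −τ ln(0.450) = 1.239 × 0.7985 = 0.9895 yr.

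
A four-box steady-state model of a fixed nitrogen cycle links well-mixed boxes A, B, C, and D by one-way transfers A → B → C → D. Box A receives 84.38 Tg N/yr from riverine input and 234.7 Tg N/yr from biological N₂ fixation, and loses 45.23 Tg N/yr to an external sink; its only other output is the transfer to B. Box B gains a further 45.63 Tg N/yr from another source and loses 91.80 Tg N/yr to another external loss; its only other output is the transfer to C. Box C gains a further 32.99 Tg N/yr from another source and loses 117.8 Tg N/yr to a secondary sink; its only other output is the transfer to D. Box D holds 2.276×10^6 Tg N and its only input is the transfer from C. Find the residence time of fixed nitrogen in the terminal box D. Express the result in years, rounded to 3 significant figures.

15900 yr

Box A: F(A→B) = (84.38 + 234.7) − 45.23 = 273.85 Tg N/yr.
Box B: F(B→C) = (273.85 + 45.63) − 91.80 = 227.68 Tg N/yr.
Box C: F(C→D) = (227.68 + 32.99) − 117.8 = 142.87 Tg N/yr.
Box D throughput = its input = 142.87 Tg N/yr; τ = 2.276×10^6 / 142.87 = 15930 yr.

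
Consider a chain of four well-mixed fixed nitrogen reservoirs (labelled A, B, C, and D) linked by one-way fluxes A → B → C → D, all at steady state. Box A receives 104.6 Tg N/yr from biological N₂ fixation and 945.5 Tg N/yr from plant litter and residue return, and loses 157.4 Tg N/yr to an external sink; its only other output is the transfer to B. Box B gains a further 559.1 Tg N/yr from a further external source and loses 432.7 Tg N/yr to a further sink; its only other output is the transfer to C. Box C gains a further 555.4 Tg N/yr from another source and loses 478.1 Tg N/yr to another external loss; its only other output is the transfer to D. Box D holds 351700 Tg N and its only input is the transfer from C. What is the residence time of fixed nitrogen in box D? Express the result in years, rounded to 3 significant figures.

Box A: F(A→B) = (104.6 + 945.5) − 157.4 = 892.70 Tg N/yr.
Box B: F(B→C) = (892.70 + 559.1) − 432.7 = 1019.1 Tg N/yr.
Box C: F(C→D) = (1019.1 + 555.4) − 478.1 = 1096.4 Tg N/yr.
Box D throughput = its input = 1096.4 Tg N/yr; τ = 351700 / 1096.4 = 320.8 yr.

321 yr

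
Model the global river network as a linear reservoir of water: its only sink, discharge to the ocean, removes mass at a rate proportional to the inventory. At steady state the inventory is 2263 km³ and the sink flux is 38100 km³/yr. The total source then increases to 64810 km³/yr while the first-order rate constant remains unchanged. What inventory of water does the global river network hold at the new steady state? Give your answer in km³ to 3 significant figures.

Rate constant k = F/M = 38100 / 2263 = 16.84 yr⁻¹.
At the new steady state, source = k·M_new ⇒ M_new = 64810 / 16.84 = 3849 km³.
(Equivalently M_new = M × F_new/F_old = 2263 × 64810/38100.)

3850 km³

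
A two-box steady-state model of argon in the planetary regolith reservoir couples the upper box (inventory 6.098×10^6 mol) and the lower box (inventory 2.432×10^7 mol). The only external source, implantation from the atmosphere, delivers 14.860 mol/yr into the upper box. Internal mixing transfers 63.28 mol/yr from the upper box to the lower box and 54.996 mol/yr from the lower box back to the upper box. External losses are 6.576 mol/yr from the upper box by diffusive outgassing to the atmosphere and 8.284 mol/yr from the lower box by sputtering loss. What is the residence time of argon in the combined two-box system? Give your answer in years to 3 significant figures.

2.05×10^6 yr

For the system as a whole, the A↔B exchange is internal and contributes nothing to the throughput; only the external sinks remove mass.
M_total = 6.098×10^6 + 2.432×10^7 = 3.0418×10^7 mol.
ΣF_external_out = 6.576 + 8.284 = 14.860 mol/yr.
τ = M_total / ΣF_ext = 3.0418×10^7 / 14.860 = 2.047×10^6 yr.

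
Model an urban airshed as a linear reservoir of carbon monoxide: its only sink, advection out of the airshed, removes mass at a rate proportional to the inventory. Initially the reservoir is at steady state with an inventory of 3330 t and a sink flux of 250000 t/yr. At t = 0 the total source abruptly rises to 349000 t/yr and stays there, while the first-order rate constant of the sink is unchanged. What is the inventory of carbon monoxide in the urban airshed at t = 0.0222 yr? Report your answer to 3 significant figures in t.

τ = M₀/F₀ = 3330/250000 = 0.01332 yr; rate constant k = 1/τ.
New steady state M_∞ = F₁/k = F₁·τ = 349000 × 0.01332 = 4648.7 t.
M(t) = M_∞ + (M₀ − M_∞)·e^(−t/τ); t/τ = 0.0222/0.01332 = 1.667, so e^(−t/τ) = 0.1889.
M(t) = 4648.7 − 1319 × 0.1889 = 4399.6 t.

4400 t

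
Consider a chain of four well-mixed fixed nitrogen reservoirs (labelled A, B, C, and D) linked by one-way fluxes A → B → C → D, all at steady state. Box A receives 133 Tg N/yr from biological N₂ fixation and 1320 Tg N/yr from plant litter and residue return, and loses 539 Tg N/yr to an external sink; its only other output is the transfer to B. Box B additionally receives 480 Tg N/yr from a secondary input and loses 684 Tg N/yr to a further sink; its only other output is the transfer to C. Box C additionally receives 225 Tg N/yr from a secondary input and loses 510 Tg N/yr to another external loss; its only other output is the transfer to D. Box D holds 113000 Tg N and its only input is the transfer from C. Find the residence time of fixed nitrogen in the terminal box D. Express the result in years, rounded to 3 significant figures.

266 yr

Box A: F(A→B) = (133 + 1320) − 539 = 914.00 Tg N/yr.
Box B: F(B→C) = (914.00 + 480) − 684 = 710.00 Tg N/yr.
Box C: F(C→D) = (710.00 + 225) − 510 = 425.00 Tg N/yr.
Box D throughput = its input = 425.00 Tg N/yr; τ = 113000 / 425.00 = 265.9 yr.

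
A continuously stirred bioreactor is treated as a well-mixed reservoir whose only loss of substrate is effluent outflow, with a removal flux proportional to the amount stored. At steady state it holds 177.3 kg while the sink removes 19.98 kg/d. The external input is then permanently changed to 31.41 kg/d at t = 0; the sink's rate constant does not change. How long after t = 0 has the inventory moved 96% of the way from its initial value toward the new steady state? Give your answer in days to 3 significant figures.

28.6 d

τ = M₀/F₀ = 177.3/19.98 = 8.874 d.
The remaining gap fraction is e^(−t/τ); 96% covered ⇒ e^(−t/τ) = 0.0400.
t = −τ ln(0.0400) = 8.874 × 3.219 = 28.56 d.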